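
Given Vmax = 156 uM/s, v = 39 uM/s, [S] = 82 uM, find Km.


Km = [S] * (Vmax - v) / v
Km = 82 * (156 - 39) / 39
Km = 246.0 uM

246.0 uM


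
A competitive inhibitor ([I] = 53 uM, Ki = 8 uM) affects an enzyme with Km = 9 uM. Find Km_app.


Km_app = Km * (1 + [I]/Ki)
Km_app = 9 * (1 + 53/8)
Km_app = 68.625 uM

68.625 uM


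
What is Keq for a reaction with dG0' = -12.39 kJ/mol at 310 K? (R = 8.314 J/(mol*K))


Keq = exp(-dG0 * 1000 / (R * T))
Keq = exp(-(-12.39) * 1000 / (8.314 * 310))
Keq = 122.3985

122.3985


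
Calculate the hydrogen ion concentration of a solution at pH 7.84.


[H+] = 10^(-pH)
[H+] = 10^(-7.84)
[H+] = 1.445e-08 M

1.445e-08 M


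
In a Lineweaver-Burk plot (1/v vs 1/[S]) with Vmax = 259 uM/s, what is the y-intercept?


y-intercept = 1/Vmax
= 1/259
= 0.0039 s/uM

0.0039 s/uM


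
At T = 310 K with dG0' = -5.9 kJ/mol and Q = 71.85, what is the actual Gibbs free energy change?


dG = dG0' + RT * ln(Q) / 1000
dG = -5.9 + 8.314 * 310 * ln(71.85) / 1000
dG = 5.117 kJ/mol

5.117 kJ/mol


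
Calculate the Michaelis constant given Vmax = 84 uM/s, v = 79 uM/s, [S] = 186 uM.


Km = [S] * (Vmax - v) / v
Km = 186 * (84 - 79) / 79
Km = 11.7722 uM

11.7722 uM


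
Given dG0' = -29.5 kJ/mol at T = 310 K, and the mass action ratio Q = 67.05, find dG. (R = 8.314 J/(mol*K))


dG = dG0' + RT * ln(Q) / 1000
dG = -29.5 + 8.314 * 310 * ln(67.05) / 1000
dG = -18.6612 kJ/mol

-18.6612 kJ/mol


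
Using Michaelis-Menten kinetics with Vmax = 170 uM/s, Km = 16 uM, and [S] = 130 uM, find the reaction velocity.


v = Vmax * [S] / (Km + [S])
v = 170 * 130 / (16 + 130)
v = 151.3699 uM/s

151.3699 uM/s


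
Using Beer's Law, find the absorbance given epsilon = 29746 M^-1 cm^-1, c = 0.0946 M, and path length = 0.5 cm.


A = epsilon * c * l
A = 29746 * 0.0946 * 0.5
A = 1406.9858

1406.9858


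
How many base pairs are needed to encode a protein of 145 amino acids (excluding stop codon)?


Each amino acid = 1 codon = 3 bp
bp = 145 * 3 = 435 bp

435 bp


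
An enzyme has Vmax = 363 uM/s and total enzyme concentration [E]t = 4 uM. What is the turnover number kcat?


kcat = Vmax / [E]t
kcat = 363 / 4
kcat = 90.75 s^-1

90.75 s^-1


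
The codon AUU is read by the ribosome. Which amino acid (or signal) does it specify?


Standard genetic code lookup.
Codon AUU -> Ile

Ile


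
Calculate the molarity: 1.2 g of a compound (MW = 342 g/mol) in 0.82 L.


C = (mass / MW) / volume
C = (1.2 / 342) / 0.82
C = 0.0043 M

0.0043 M


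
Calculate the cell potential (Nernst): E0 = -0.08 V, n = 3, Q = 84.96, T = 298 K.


E = E0 - (RT/nF) * ln(Q)
E = -0.08 - (8.314 * 298 / (3 * 96485)) * ln(84.96)
E = -0.118 V

-0.118 V


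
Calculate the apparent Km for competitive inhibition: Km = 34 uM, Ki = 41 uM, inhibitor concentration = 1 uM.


Km_app = Km * (1 + [I]/Ki)
Km_app = 34 * (1 + 1/41)
Km_app = 34.8293 uM

34.8293 uM


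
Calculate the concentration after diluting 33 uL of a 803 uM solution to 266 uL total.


C2 = C1 * V1 / V2
C2 = 803 * 33 / 266
C2 = 99.6203 uM

99.6203 uM


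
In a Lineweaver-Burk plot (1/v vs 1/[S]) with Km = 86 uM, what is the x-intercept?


x-intercept = -1/Km
= -1/86
= -0.0116 1/uM

-0.0116 1/uM


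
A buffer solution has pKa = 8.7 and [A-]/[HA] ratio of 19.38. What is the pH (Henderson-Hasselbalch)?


pH = pKa + log10([A-]/[HA])
pH = 8.7 + log10(19.38)
pH = 9.9874

9.9874


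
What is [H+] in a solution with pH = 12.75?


[H+] = 10^(-pH)
[H+] = 10^(-12.75)
[H+] = 1.778e-13 M

1.778e-13 M


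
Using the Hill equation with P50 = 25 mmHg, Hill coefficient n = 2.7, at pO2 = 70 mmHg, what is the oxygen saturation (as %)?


Y = pO2^n / (P50^n + pO2^n)
Y = 70^2.7 / (25^2.7 + 70^2.7)
Y = 94.16%

94.16%


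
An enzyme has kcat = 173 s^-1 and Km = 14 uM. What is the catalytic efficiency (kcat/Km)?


Catalytic efficiency = kcat / Km
= 173 / 14
= 12.3571 uM^-1*s^-1

12.3571 uM^-1*s^-1


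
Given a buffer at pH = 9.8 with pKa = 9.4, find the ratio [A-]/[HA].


[A-]/[HA] = 10^(pH - pKa)
= 10^(9.8 - 9.4)
= 2.5119

2.5119


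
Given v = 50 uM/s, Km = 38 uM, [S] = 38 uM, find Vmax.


Vmax = v * (Km + [S]) / [S]
Vmax = 50 * (38 + 38) / 38
Vmax = 100.0 uM/s

100.0 uM/s


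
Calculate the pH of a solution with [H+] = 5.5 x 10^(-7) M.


pH = -log10([H+])
pH = -log10(5.5 x 10^(-7))
pH = 6.2596

6.2596


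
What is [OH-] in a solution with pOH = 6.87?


[OH-] = 10^(-pOH)
[OH-] = 10^(-6.87)
[OH-] = 1.349e-07 M

1.349e-07 M


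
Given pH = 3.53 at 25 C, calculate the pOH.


pOH = 14 - pH
pOH = 14 - 3.53
pOH = 10.47

10.47


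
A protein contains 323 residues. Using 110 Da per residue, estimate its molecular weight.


MW = n_residues * 110 Da
MW = 323 * 110
MW = 35530 Da

35530 Da


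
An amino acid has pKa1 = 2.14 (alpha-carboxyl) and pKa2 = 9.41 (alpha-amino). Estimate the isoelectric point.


pI = (pKa1 + pKa2) / 2
pI = (2.14 + 9.41) / 2
pI = 5.775

5.775


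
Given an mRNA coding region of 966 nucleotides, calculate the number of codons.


codons = nucleotides / 3
codons = 966 / 3 = 322

322


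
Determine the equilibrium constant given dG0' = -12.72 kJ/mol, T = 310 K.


Keq = exp(-dG0 * 1000 / (R * T))
Keq = exp(-(-12.72) * 1000 / (8.314 * 310))
Keq = 139.1178

139.1178


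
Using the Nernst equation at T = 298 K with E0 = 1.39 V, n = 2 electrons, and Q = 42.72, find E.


E = E0 - (RT/nF) * ln(Q)
E = 1.39 - (8.314 * 298 / (2 * 96485)) * ln(42.72)
E = 1.3418 V

1.3418 V


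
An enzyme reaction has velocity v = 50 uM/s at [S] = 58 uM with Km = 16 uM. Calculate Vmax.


Vmax = v * (Km + [S]) / [S]
Vmax = 50 * (16 + 58) / 58
Vmax = 63.7931 uM/s

63.7931 uM/s


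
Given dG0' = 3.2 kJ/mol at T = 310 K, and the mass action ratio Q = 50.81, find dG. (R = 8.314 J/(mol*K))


dG = dG0' + RT * ln(Q) / 1000
dG = 3.2 + 8.314 * 310 * ln(50.81) / 1000
dG = 13.324 kJ/mol

13.324 kJ/mol


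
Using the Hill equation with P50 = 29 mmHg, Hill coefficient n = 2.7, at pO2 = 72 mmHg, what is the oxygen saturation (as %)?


Y = pO2^n / (P50^n + pO2^n)
Y = 72^2.7 / (29^2.7 + 72^2.7)
Y = 92.09%

92.09%


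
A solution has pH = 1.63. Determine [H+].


[H+] = 10^(-pH)
[H+] = 10^(-1.63)
[H+] = 0.0234 M

0.0234 M


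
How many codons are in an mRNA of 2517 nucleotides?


codons = nucleotides / 3
codons = 2517 / 3 = 839

839


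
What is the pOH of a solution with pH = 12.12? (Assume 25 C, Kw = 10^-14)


pOH = 14 - pH
pOH = 14 - 12.12
pOH = 1.88

1.88


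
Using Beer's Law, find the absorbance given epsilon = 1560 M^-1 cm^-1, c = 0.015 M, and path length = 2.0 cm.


A = epsilon * c * l
A = 1560 * 0.015 * 2.0
A = 46.8

46.8


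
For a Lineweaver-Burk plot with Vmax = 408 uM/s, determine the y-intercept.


y-intercept = 1/Vmax
= 1/408
= 0.0025 s/uM

0.0025 s/uM


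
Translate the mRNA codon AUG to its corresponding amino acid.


Standard genetic code lookup.
Codon AUG -> Met (start)

Met (start)


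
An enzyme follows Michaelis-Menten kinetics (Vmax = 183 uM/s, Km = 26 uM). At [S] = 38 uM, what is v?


v = Vmax * [S] / (Km + [S])
v = 183 * 38 / (26 + 38)
v = 108.6562 uM/s

108.6562 uM/s


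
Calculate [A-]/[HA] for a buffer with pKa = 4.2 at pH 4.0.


[A-]/[HA] = 10^(pH - pKa)
= 10^(4.0 - 4.2)
= 0.631

0.631


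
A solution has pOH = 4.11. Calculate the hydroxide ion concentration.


[OH-] = 10^(-pOH)
[OH-] = 10^(-4.11)
[OH-] = 7.762e-05 M

7.762e-05 M


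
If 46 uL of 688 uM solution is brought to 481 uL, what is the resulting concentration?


C2 = C1 * V1 / V2
C2 = 688 * 46 / 481
C2 = 65.7963 uM

65.7963 uM


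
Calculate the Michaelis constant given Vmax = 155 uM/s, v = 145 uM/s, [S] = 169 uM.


Km = [S] * (Vmax - v) / v
Km = 169 * (155 - 145) / 145
Km = 11.6552 uM

11.6552 uM


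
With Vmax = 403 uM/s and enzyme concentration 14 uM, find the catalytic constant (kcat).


kcat = Vmax / [E]t
kcat = 403 / 14
kcat = 28.7857 s^-1

28.7857 s^-1


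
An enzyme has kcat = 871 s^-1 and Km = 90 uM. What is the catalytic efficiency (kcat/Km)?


Catalytic efficiency = kcat / Km
= 871 / 90
= 9.6778 uM^-1*s^-1

9.6778 uM^-1*s^-1


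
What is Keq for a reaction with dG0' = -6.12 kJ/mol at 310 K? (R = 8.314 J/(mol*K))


Keq = exp(-dG0 * 1000 / (R * T))
Keq = exp(-(-6.12) * 1000 / (8.314 * 310))
Keq = 10.7461

10.7461


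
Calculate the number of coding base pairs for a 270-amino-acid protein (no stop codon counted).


Each amino acid = 1 codon = 3 bp
bp = 270 * 3 = 810 bp

810 bp


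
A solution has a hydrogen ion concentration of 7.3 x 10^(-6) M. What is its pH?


pH = -log10([H+])
pH = -log10(7.3 x 10^(-6))
pH = 5.1367

5.1367


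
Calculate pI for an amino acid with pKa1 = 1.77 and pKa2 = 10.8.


pI = (pKa1 + pKa2) / 2
pI = (1.77 + 10.8) / 2
pI = 6.285

6.285


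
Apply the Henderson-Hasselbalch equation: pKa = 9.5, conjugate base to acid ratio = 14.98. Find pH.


pH = pKa + log10([A-]/[HA])
pH = 9.5 + log10(14.98)
pH = 10.6755

10.6755


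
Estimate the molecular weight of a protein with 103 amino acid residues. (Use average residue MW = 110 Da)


MW = n_residues * 110 Da
MW = 103 * 110
MW = 11330 Da

11330 Da


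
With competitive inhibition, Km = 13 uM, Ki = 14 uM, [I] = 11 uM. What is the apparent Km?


Km_app = Km * (1 + [I]/Ki)
Km_app = 13 * (1 + 11/14)
Km_app = 23.2143 uM

23.2143 uM


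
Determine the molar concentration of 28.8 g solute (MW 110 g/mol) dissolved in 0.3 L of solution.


C = (mass / MW) / volume
C = (28.8 / 110) / 0.3
C = 0.8727 M

0.8727 M


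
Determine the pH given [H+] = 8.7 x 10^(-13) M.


pH = -log10([H+])
pH = -log10(8.7 x 10^(-13))
pH = 12.0605

12.0605


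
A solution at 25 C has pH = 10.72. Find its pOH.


pOH = 14 - pH
pOH = 14 - 10.72
pOH = 3.28

3.28


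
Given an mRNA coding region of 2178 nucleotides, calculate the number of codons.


codons = nucleotides / 3
codons = 2178 / 3 = 726

726


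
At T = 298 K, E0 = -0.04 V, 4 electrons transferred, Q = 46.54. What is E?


E = E0 - (RT/nF) * ln(Q)
E = -0.04 - (8.314 * 298 / (4 * 96485)) * ln(46.54)
E = -0.0647 V

-0.0647 V


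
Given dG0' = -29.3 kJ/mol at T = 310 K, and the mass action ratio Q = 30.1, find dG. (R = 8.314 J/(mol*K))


dG = dG0' + RT * ln(Q) / 1000
dG = -29.3 + 8.314 * 310 * ln(30.1) / 1000
dG = -20.5254 kJ/mol

-20.5254 kJ/mol


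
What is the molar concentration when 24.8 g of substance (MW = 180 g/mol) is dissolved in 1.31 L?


C = (mass / MW) / volume
C = (24.8 / 180) / 1.31
C = 0.1052 M

0.1052 M


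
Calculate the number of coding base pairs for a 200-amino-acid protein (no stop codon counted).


Each amino acid = 1 codon = 3 bp
bp = 200 * 3 = 600 bp

600 bp


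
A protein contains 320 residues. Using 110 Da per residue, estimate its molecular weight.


MW = n_residues * 110 Da
MW = 320 * 110
MW = 35200 Da

35200 Da


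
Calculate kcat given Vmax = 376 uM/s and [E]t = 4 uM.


kcat = Vmax / [E]t
kcat = 376 / 4
kcat = 94.0 s^-1

94.0 s^-1


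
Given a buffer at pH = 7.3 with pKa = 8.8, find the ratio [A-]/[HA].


[A-]/[HA] = 10^(pH - pKa)
= 10^(7.3 - 8.8)
= 0.0316

0.0316


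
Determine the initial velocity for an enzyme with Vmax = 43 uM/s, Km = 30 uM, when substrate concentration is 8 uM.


v = Vmax * [S] / (Km + [S])
v = 43 * 8 / (30 + 8)
v = 9.0526 uM/s

9.0526 uM/s


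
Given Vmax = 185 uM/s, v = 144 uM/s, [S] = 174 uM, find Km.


Km = [S] * (Vmax - v) / v
Km = 174 * (185 - 144) / 144
Km = 49.5417 uM

49.5417 uM


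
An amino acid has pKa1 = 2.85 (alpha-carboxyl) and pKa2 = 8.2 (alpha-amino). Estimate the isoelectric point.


pI = (pKa1 + pKa2) / 2
pI = (2.85 + 8.2) / 2
pI = 5.525

5.525


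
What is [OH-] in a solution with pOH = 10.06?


[OH-] = 10^(-pOH)
[OH-] = 10^(-10.06)
[OH-] = 8.710e-11 M

8.710e-11 M


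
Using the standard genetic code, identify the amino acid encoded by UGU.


Standard genetic code lookup.
Codon UGU -> Cys

Cys


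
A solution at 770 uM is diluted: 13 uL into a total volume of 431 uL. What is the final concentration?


C2 = C1 * V1 / V2
C2 = 770 * 13 / 431
C2 = 23.2251 uM

23.2251 uM


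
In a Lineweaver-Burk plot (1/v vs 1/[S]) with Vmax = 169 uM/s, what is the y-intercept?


y-intercept = 1/Vmax
= 1/169
= 0.0059 s/uM

0.0059 s/uM


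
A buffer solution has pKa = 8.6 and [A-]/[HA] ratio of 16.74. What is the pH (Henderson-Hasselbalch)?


pH = pKa + log10([A-]/[HA])
pH = 8.6 + log10(16.74)
pH = 9.8238

9.8238


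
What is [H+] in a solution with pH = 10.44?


[H+] = 10^(-pH)
[H+] = 10^(-10.44)
[H+] = 3.631e-11 M

3.631e-11 M


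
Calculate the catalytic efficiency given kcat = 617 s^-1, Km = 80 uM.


Catalytic efficiency = kcat / Km
= 617 / 80
= 7.7125 uM^-1*s^-1

7.7125 uM^-1*s^-1


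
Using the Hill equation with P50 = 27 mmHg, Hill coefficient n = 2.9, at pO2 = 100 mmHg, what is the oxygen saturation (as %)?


Y = pO2^n / (P50^n + pO2^n)
Y = 100^2.9 / (27^2.9 + 100^2.9)
Y = 97.81%

97.81%


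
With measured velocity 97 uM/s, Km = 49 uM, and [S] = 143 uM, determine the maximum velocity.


Vmax = v * (Km + [S]) / [S]
Vmax = 97 * (49 + 143) / 143
Vmax = 130.2378 uM/s

130.2378 uM/s


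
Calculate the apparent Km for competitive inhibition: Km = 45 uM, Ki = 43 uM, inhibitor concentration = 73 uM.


Km_app = Km * (1 + [I]/Ki)
Km_app = 45 * (1 + 73/43)
Km_app = 121.3953 uM

121.3953 uM


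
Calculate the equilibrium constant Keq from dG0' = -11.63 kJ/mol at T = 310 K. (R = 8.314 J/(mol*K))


Keq = exp(-dG0 * 1000 / (R * T))
Keq = exp(-(-11.63) * 1000 / (8.314 * 310))
Keq = 91.1407

91.1407


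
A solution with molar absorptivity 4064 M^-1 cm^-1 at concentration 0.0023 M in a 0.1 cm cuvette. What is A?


A = epsilon * c * l
A = 4064 * 0.0023 * 0.1
A = 0.9347

0.9347


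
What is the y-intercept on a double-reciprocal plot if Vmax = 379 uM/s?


y-intercept = 1/Vmax
= 1/379
= 0.0026 s/uM

0.0026 s/uM


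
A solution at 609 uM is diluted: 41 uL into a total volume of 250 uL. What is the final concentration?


C2 = C1 * V1 / V2
C2 = 609 * 41 / 250
C2 = 99.876 uM

99.876 uM


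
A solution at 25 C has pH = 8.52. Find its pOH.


pOH = 14 - pH
pOH = 14 - 8.52
pOH = 5.48

5.48


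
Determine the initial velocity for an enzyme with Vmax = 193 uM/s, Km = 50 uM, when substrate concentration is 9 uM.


v = Vmax * [S] / (Km + [S])
v = 193 * 9 / (50 + 9)
v = 29.4407 uM/s

29.4407 uM/s


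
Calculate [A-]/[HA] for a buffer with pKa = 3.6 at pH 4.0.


[A-]/[HA] = 10^(pH - pKa)
= 10^(4.0 - 3.6)
= 2.5119

2.5119


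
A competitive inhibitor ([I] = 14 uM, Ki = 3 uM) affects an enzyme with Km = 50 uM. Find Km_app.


Km_app = Km * (1 + [I]/Ki)
Km_app = 50 * (1 + 14/3)
Km_app = 283.3333 uM

283.3333 uM


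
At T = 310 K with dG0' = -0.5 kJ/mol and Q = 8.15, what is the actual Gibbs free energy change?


dG = dG0' + RT * ln(Q) / 1000
dG = -0.5 + 8.314 * 310 * ln(8.15) / 1000
dG = 4.9073 kJ/mol

4.9073 kJ/mol


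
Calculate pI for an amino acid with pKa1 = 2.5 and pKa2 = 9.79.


pI = (pKa1 + pKa2) / 2
pI = (2.5 + 9.79) / 2
pI = 6.145

6.145


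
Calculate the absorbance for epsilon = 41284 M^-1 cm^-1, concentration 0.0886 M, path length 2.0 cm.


A = epsilon * c * l
A = 41284 * 0.0886 * 2.0
A = 7315.5248

7315.5248


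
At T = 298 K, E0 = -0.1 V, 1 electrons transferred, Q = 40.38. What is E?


E = E0 - (RT/nF) * ln(Q)
E = -0.1 - (8.314 * 298 / (1 * 96485)) * ln(40.38)
E = -0.195 V

-0.195 V


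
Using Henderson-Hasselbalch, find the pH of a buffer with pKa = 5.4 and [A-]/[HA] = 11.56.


pH = pKa + log10([A-]/[HA])
pH = 5.4 + log10(11.56)
pH = 6.463

6.463


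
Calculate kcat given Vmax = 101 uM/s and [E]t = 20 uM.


kcat = Vmax / [E]t
kcat = 101 / 20
kcat = 5.05 s^-1

5.05 s^-1


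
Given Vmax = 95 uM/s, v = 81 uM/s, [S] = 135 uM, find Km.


Km = [S] * (Vmax - v) / v
Km = 135 * (95 - 81) / 81
Km = 23.3333 uM

23.3333 uM


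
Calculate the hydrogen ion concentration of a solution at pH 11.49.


[H+] = 10^(-pH)
[H+] = 10^(-11.49)
[H+] = 3.236e-12 M

3.236e-12 M


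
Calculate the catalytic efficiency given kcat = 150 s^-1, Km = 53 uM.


Catalytic efficiency = kcat / Km
= 150 / 53
= 2.8302 uM^-1*s^-1

2.8302 uM^-1*s^-1


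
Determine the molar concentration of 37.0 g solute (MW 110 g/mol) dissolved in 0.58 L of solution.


C = (mass / MW) / volume
C = (37.0 / 110) / 0.58
C = 0.5799 M

0.5799 M


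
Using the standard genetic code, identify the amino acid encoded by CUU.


Standard genetic code lookup.
Codon CUU -> Leu

Leu


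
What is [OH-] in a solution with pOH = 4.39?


[OH-] = 10^(-pOH)
[OH-] = 10^(-4.39)
[OH-] = 4.074e-05 M

4.074e-05 M


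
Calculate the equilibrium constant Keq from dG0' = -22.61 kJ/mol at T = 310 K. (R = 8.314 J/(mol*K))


Keq = exp(-dG0 * 1000 / (R * T))
Keq = exp(-(-22.61) * 1000 / (8.314 * 310))
Keq = 6455.0014

6455.0014


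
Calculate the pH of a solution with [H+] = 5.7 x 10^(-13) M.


pH = -log10([H+])
pH = -log10(5.7 x 10^(-13))
pH = 12.2441

12.2441


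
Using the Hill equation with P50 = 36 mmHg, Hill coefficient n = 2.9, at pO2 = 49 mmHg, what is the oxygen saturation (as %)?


Y = pO2^n / (P50^n + pO2^n)
Y = 49^2.9 / (36^2.9 + 49^2.9)
Y = 70.97%

70.97%


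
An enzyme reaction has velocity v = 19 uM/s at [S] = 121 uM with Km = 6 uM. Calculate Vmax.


Vmax = v * (Km + [S]) / [S]
Vmax = 19 * (6 + 121) / 121
Vmax = 19.9421 uM/s

19.9421 uM/s


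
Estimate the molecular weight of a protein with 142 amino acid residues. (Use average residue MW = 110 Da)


MW = n_residues * 110 Da
MW = 142 * 110
MW = 15620 Da

15620 Da


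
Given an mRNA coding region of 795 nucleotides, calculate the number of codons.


codons = nucleotides / 3
codons = 795 / 3 = 265

265


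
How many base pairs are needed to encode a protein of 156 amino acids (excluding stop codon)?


Each amino acid = 1 codon = 3 bp
bp = 156 * 3 = 468 bp

468 bp


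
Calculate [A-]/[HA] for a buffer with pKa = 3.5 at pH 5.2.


[A-]/[HA] = 10^(pH - pKa)
= 10^(5.2 - 3.5)
= 50.1187

50.1187


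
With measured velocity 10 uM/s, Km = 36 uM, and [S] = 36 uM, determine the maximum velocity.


Vmax = v * (Km + [S]) / [S]
Vmax = 10 * (36 + 36) / 36
Vmax = 20.0 uM/s

20.0 uM/s


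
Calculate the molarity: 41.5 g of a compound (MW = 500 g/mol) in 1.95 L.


C = (mass / MW) / volume
C = (41.5 / 500) / 1.95
C = 0.0426 M

0.0426 M


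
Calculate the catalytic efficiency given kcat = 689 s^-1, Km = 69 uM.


Catalytic efficiency = kcat / Km
= 689 / 69
= 9.9855 uM^-1*s^-1

9.9855 uM^-1*s^-1


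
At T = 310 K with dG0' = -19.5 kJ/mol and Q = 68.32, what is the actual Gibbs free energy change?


dG = dG0' + RT * ln(Q) / 1000
dG = -19.5 + 8.314 * 310 * ln(68.32) / 1000
dG = -8.6128 kJ/mol

-8.6128 kJ/mol


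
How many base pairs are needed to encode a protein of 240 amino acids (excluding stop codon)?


Each amino acid = 1 codon = 3 bp
bp = 240 * 3 = 720 bp

720 bp


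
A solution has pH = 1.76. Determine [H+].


[H+] = 10^(-pH)
[H+] = 10^(-1.76)
[H+] = 0.0174 M

0.0174 M


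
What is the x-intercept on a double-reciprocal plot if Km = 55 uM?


x-intercept = -1/Km
= -1/55
= -0.0182 1/uM

-0.0182 1/uM


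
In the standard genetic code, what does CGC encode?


Standard genetic code lookup.
Codon CGC -> Arg

Arg


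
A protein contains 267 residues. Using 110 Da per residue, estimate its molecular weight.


MW = n_residues * 110 Da
MW = 267 * 110
MW = 29370 Da

29370 Da


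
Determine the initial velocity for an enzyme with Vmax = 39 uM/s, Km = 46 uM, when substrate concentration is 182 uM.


v = Vmax * [S] / (Km + [S])
v = 39 * 182 / (46 + 182)
v = 31.1316 uM/s

31.1316 uM/s


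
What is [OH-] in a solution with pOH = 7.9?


[OH-] = 10^(-pOH)
[OH-] = 10^(-7.9)
[OH-] = 1.259e-08 M

1.259e-08 M


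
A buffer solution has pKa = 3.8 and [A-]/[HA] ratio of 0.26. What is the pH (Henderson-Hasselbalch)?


pH = pKa + log10([A-]/[HA])
pH = 3.8 + log10(0.26)
pH = 3.215

3.215


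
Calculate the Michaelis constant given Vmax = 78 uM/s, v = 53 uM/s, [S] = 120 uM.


Km = [S] * (Vmax - v) / v
Km = 120 * (78 - 53) / 53
Km = 56.6038 uM

56.6038 uM


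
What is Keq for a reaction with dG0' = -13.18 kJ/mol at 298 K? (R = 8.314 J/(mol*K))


Keq = exp(-dG0 * 1000 / (R * T))
Keq = exp(-(-13.18) * 1000 / (8.314 * 298))
Keq = 204.3275

204.3275


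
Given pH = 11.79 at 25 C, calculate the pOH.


pOH = 14 - pH
pOH = 14 - 11.79
pOH = 2.21

2.21


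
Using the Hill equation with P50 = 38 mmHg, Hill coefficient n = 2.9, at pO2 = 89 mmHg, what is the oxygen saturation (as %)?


Y = pO2^n / (P50^n + pO2^n)
Y = 89^2.9 / (38^2.9 + 89^2.9)
Y = 92.19%

92.19%


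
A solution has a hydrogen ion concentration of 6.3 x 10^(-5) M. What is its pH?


pH = -log10([H+])
pH = -log10(6.3 x 10^(-5))
pH = 4.2007

4.2007


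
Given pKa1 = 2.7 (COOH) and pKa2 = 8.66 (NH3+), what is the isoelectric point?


pI = (pKa1 + pKa2) / 2
pI = (2.7 + 8.66) / 2
pI = 5.68

5.68


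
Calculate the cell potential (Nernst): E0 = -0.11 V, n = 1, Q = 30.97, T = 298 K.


E = E0 - (RT/nF) * ln(Q)
E = -0.11 - (8.314 * 298 / (1 * 96485)) * ln(30.97)
E = -0.1982 V

-0.1982 V


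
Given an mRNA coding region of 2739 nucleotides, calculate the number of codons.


codons = nucleotides / 3
codons = 2739 / 3 = 913

913


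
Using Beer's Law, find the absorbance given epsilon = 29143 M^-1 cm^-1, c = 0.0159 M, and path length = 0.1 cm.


A = epsilon * c * l
A = 29143 * 0.0159 * 0.1
A = 46.3374

46.3374


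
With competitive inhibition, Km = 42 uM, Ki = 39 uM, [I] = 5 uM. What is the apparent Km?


Km_app = Km * (1 + [I]/Ki)
Km_app = 42 * (1 + 5/39)
Km_app = 47.3846 uM

47.3846 uM


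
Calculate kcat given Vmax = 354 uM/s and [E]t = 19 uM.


kcat = Vmax / [E]t
kcat = 354 / 19
kcat = 18.6316 s^-1

18.6316 s^-1


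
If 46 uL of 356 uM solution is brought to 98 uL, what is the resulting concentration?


C2 = C1 * V1 / V2
C2 = 356 * 46 / 98
C2 = 167.102 uM

167.102 uM


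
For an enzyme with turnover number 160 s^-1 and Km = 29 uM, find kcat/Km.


Catalytic efficiency = kcat / Km
= 160 / 29
= 5.5172 uM^-1*s^-1

5.5172 uM^-1*s^-1


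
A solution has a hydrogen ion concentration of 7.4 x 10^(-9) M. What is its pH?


pH = -log10([H+])
pH = -log10(7.4 x 10^(-9))
pH = 8.1308

8.1308


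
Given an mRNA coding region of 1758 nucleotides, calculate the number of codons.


codons = nucleotides / 3
codons = 1758 / 3 = 586

586


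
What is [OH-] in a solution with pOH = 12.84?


[OH-] = 10^(-pOH)
[OH-] = 10^(-12.84)
[OH-] = 1.445e-13 M

1.445e-13 M


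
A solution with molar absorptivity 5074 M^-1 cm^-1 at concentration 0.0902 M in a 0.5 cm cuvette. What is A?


A = epsilon * c * l
A = 5074 * 0.0902 * 0.5
A = 228.8374

228.8374


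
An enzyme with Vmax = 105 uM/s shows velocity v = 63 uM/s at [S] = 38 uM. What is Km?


Km = [S] * (Vmax - v) / v
Km = 38 * (105 - 63) / 63
Km = 25.3333 uM

25.3333 uM


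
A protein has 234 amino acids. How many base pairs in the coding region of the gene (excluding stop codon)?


Each amino acid = 1 codon = 3 bp
bp = 234 * 3 = 702 bp

702 bp


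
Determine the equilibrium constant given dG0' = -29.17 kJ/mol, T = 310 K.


Keq = exp(-dG0 * 1000 / (R * T))
Keq = exp(-(-29.17) * 1000 / (8.314 * 310))
Keq = 82278.9319

82278.9319


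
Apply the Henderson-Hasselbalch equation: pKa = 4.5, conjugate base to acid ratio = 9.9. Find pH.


pH = pKa + log10([A-]/[HA])
pH = 4.5 + log10(9.9)
pH = 5.4956

5.4956


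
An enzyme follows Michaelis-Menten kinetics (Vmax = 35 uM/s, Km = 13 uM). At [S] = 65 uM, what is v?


v = Vmax * [S] / (Km + [S])
v = 35 * 65 / (13 + 65)
v = 29.1667 uM/s

29.1667 uM/s


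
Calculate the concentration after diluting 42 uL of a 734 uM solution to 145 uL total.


C2 = C1 * V1 / V2
C2 = 734 * 42 / 145
C2 = 212.6069 uM

212.6069 uM


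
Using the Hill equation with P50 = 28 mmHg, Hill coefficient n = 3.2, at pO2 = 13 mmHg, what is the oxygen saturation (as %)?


Y = pO2^n / (P50^n + pO2^n)
Y = 13^3.2 / (28^3.2 + 13^3.2)
Y = 7.91%

7.91%


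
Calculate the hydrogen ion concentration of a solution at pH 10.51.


[H+] = 10^(-pH)
[H+] = 10^(-10.51)
[H+] = 3.090e-11 M

3.090e-11 M


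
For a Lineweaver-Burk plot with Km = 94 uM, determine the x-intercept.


x-intercept = -1/Km
= -1/94
= -0.0106 1/uM

-0.0106 1/uM


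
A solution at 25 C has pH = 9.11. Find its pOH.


pOH = 14 - pH
pOH = 14 - 9.11
pOH = 4.89

4.89


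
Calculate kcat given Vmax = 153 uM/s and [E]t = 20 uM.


kcat = Vmax / [E]t
kcat = 153 / 20
kcat = 7.65 s^-1

7.65 s^-1


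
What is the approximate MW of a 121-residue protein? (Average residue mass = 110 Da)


MW = n_residues * 110 Da
MW = 121 * 110
MW = 13310 Da

13310 Da


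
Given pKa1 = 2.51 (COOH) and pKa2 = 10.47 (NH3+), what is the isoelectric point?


pI = (pKa1 + pKa2) / 2
pI = (2.51 + 10.47) / 2
pI = 6.49

6.49


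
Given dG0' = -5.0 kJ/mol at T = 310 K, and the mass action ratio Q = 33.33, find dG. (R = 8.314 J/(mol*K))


dG = dG0' + RT * ln(Q) / 1000
dG = -5.0 + 8.314 * 310 * ln(33.33) / 1000
dG = 4.0373 kJ/mol

4.0373 kJ/mol


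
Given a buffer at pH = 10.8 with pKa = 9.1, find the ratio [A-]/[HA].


[A-]/[HA] = 10^(pH - pKa)
= 10^(10.8 - 9.1)
= 50.1187

50.1187


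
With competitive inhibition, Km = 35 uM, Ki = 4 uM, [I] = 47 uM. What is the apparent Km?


Km_app = Km * (1 + [I]/Ki)
Km_app = 35 * (1 + 47/4)
Km_app = 446.25 uM

446.25 uM


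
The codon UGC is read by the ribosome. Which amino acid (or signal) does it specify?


Standard genetic code lookup.
Codon UGC -> Cys

Cys


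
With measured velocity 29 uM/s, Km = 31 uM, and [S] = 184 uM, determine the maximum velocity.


Vmax = v * (Km + [S]) / [S]
Vmax = 29 * (31 + 184) / 184
Vmax = 33.8859 uM/s

33.8859 uM/s


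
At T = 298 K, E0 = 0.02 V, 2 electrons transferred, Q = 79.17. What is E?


E = E0 - (RT/nF) * ln(Q)
E = 0.02 - (8.314 * 298 / (2 * 96485)) * ln(79.17)
E = -0.0361 V

-0.0361 V


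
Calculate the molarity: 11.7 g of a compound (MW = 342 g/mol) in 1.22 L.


C = (mass / MW) / volume
C = (11.7 / 342) / 1.22
C = 0.028 M

0.028 M


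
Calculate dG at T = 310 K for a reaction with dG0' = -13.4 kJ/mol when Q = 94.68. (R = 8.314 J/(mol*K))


dG = dG0' + RT * ln(Q) / 1000
dG = -13.4 + 8.314 * 310 * ln(94.68) / 1000
dG = -1.6718 kJ/mol

-1.6718 kJ/mol


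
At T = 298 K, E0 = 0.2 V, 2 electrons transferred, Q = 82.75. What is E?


E = E0 - (RT/nF) * ln(Q)
E = 0.2 - (8.314 * 298 / (2 * 96485)) * ln(82.75)
E = 0.1433 V

0.1433 V


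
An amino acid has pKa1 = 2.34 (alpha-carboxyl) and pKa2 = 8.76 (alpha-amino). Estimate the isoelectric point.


pI = (pKa1 + pKa2) / 2
pI = (2.34 + 8.76) / 2
pI = 5.55

5.55


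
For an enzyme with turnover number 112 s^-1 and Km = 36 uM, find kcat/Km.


Catalytic efficiency = kcat / Km
= 112 / 36
= 3.1111 uM^-1*s^-1

3.1111 uM^-1*s^-1


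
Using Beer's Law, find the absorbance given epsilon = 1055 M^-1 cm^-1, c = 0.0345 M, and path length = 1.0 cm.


A = epsilon * c * l
A = 1055 * 0.0345 * 1.0
A = 36.3975

36.3975


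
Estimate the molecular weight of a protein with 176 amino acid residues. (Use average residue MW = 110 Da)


MW = n_residues * 110 Da
MW = 176 * 110
MW = 19360 Da

19360 Da


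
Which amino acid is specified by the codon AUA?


Standard genetic code lookup.
Codon AUA -> Ile

Ile


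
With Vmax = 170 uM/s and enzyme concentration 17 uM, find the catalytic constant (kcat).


kcat = Vmax / [E]t
kcat = 170 / 17
kcat = 10.0 s^-1

10.0 s^-1


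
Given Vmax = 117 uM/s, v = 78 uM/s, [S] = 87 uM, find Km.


Km = [S] * (Vmax - v) / v
Km = 87 * (117 - 78) / 78
Km = 43.5 uM

43.5 uM


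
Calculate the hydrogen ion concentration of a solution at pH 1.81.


[H+] = 10^(-pH)
[H+] = 10^(-1.81)
[H+] = 0.0155 M

0.0155 M


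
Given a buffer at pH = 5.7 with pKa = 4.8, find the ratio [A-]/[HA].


[A-]/[HA] = 10^(pH - pKa)
= 10^(5.7 - 4.8)
= 7.9433

7.9433


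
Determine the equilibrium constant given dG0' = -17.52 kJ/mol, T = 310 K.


Keq = exp(-dG0 * 1000 / (R * T))
Keq = exp(-(-17.52) * 1000 / (8.314 * 310))
Keq = 895.7901

895.7901


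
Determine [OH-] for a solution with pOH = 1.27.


[OH-] = 10^(-pOH)
[OH-] = 10^(-1.27)
[OH-] = 0.0537 M

0.0537 M


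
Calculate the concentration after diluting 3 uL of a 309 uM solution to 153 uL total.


C2 = C1 * V1 / V2
C2 = 309 * 3 / 153
C2 = 6.0588 uM

6.0588 uM


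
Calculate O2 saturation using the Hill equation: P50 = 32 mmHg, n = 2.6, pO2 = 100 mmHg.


Y = pO2^n / (P50^n + pO2^n)
Y = 100^2.6 / (32^2.6 + 100^2.6)
Y = 95.09%

95.09%


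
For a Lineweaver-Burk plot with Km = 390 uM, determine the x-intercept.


x-intercept = -1/Km
= -1/390
= -0.0026 1/uM

-0.0026 1/uM


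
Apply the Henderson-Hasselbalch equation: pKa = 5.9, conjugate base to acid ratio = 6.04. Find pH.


pH = pKa + log10([A-]/[HA])
pH = 5.9 + log10(6.04)
pH = 6.681

6.681


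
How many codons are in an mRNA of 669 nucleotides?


codons = nucleotides / 3
codons = 669 / 3 = 223

223


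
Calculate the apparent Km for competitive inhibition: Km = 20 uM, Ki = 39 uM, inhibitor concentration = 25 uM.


Km_app = Km * (1 + [I]/Ki)
Km_app = 20 * (1 + 25/39)
Km_app = 32.8205 uM

32.8205 uM


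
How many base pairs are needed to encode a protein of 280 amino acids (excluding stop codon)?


Each amino acid = 1 codon = 3 bp
bp = 280 * 3 = 840 bp

840 bp


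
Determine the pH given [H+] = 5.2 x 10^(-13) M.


pH = -log10([H+])
pH = -log10(5.2 x 10^(-13))
pH = 12.284

12.284


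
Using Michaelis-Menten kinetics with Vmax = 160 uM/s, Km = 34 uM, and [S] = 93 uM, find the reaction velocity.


v = Vmax * [S] / (Km + [S])
v = 160 * 93 / (34 + 93)
v = 117.1654 uM/s

117.1654 uM/s


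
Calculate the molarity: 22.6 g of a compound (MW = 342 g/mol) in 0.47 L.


C = (mass / MW) / volume
C = (22.6 / 342) / 0.47
C = 0.1406 M

0.1406 M


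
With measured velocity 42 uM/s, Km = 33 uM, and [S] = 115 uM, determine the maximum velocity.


Vmax = v * (Km + [S]) / [S]
Vmax = 42 * (33 + 115) / 115
Vmax = 54.0522 uM/s

54.0522 uM/s


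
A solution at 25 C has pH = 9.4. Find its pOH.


pOH = 14 - pH
pOH = 14 - 9.4
pOH = 4.6

4.6


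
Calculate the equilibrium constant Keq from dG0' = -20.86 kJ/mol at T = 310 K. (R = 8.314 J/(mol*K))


Keq = exp(-dG0 * 1000 / (R * T))
Keq = exp(-(-20.86) * 1000 / (8.314 * 310))
Keq = 3273.5029

3273.5029


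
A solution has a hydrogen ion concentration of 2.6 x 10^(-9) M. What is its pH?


pH = -log10([H+])
pH = -log10(2.6 x 10^(-9))
pH = 8.585

8.585


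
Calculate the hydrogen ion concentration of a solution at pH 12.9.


[H+] = 10^(-pH)
[H+] = 10^(-12.9)
[H+] = 1.259e-13 M

1.259e-13 M


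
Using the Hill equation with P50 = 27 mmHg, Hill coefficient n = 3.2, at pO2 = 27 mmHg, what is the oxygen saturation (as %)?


Y = pO2^n / (P50^n + pO2^n)
Y = 27^3.2 / (27^3.2 + 27^3.2)
Y = 50.0%

50.0%


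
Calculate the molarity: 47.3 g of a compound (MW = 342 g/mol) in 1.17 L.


C = (mass / MW) / volume
C = (47.3 / 342) / 1.17
C = 0.1182 M

0.1182 M


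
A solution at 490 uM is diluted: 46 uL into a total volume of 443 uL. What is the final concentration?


C2 = C1 * V1 / V2
C2 = 490 * 46 / 443
C2 = 50.8804 uM

50.8804 uM


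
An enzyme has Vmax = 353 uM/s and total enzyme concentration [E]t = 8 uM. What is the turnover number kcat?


kcat = Vmax / [E]t
kcat = 353 / 8
kcat = 44.125 s^-1

44.125 s^-1


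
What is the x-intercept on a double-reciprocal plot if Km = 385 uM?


x-intercept = -1/Km
= -1/385
= -0.0026 1/uM

-0.0026 1/uM


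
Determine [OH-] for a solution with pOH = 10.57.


[OH-] = 10^(-pOH)
[OH-] = 10^(-10.57)
[OH-] = 2.692e-11 M

2.692e-11 M


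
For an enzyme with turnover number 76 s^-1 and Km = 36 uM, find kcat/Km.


Catalytic efficiency = kcat / Km
= 76 / 36
= 2.1111 uM^-1*s^-1

2.1111 uM^-1*s^-1


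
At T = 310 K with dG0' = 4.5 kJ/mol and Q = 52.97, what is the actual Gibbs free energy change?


dG = dG0' + RT * ln(Q) / 1000
dG = 4.5 + 8.314 * 310 * ln(52.97) / 1000
dG = 14.7313 kJ/mol

14.7313 kJ/mol


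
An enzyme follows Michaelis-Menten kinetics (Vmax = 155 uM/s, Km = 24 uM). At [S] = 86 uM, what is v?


v = Vmax * [S] / (Km + [S])
v = 155 * 86 / (24 + 86)
v = 121.1818 uM/s

121.1818 uM/s


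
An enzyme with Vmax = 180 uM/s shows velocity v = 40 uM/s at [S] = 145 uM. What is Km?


Km = [S] * (Vmax - v) / v
Km = 145 * (180 - 40) / 40
Km = 507.5 uM

507.5 uM


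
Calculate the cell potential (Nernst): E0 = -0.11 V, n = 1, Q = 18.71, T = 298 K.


E = E0 - (RT/nF) * ln(Q)
E = -0.11 - (8.314 * 298 / (1 * 96485)) * ln(18.71)
E = -0.1852 V

-0.1852 V


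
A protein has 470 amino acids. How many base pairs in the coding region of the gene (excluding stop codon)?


Each amino acid = 1 codon = 3 bp
bp = 470 * 3 = 1410 bp

1410 bp


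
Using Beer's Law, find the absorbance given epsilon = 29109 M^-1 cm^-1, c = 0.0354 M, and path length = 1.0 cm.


A = epsilon * c * l
A = 29109 * 0.0354 * 1.0
A = 1030.4586

1030.4586


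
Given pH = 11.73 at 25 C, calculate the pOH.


pOH = 14 - pH
pOH = 14 - 11.73
pOH = 2.27

2.27


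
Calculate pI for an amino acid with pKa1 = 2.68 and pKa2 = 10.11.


pI = (pKa1 + pKa2) / 2
pI = (2.68 + 10.11) / 2
pI = 6.395

6.395


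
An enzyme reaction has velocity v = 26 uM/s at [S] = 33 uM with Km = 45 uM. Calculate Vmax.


Vmax = v * (Km + [S]) / [S]
Vmax = 26 * (45 + 33) / 33
Vmax = 61.4545 uM/s

61.4545 uM/s


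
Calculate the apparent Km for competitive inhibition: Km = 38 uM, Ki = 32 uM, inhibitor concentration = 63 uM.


Km_app = Km * (1 + [I]/Ki)
Km_app = 38 * (1 + 63/32)
Km_app = 112.8125 uM

112.8125 uM


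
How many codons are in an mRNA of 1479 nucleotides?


codons = nucleotides / 3
codons = 1479 / 3 = 493

493


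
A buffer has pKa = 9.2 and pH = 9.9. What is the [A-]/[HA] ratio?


[A-]/[HA] = 10^(pH - pKa)
= 10^(9.9 - 9.2)
= 5.0119

5.0119


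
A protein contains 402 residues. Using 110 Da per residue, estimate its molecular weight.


MW = n_residues * 110 Da
MW = 402 * 110
MW = 44220 Da

44220 Da


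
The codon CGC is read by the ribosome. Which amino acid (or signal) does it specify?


Standard genetic code lookup.
Codon CGC -> Arg

Arg


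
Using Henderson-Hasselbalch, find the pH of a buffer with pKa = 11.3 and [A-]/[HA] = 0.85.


pH = pKa + log10([A-]/[HA])
pH = 11.3 + log10(0.85)
pH = 11.2294

11.2294


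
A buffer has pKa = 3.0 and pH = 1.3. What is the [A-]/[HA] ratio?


[A-]/[HA] = 10^(pH - pKa)
= 10^(1.3 - 3.0)
= 0.02

0.02


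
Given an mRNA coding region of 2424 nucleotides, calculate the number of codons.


codons = nucleotides / 3
codons = 2424 / 3 = 808

808


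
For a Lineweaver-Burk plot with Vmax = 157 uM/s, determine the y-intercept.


y-intercept = 1/Vmax
= 1/157
= 0.0064 s/uM

0.0064 s/uM


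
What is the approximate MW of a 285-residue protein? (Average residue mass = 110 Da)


MW = n_residues * 110 Da
MW = 285 * 110
MW = 31350 Da

31350 Da


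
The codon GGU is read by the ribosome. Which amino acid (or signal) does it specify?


Standard genetic code lookup.
Codon GGU -> Gly

Gly


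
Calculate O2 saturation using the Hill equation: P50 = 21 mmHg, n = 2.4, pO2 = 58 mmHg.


Y = pO2^n / (P50^n + pO2^n)
Y = 58^2.4 / (21^2.4 + 58^2.4)
Y = 91.97%

91.97%


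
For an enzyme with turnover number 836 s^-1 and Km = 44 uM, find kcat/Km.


Catalytic efficiency = kcat / Km
= 836 / 44
= 19.0 uM^-1*s^-1

19.0 uM^-1*s^-1


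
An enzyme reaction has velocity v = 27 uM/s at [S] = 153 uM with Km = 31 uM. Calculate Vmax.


Vmax = v * (Km + [S]) / [S]
Vmax = 27 * (31 + 153) / 153
Vmax = 32.4706 uM/s

32.4706 uM/s


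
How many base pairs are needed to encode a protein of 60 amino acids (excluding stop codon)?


Each amino acid = 1 codon = 3 bp
bp = 60 * 3 = 180 bp

180 bp


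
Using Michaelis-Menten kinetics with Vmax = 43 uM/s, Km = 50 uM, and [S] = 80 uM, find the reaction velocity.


v = Vmax * [S] / (Km + [S])
v = 43 * 80 / (50 + 80)
v = 26.4615 uM/s

26.4615 uM/s


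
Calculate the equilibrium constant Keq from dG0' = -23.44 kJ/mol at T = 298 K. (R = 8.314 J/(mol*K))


Keq = exp(-dG0 * 1000 / (R * T))
Keq = exp(-(-23.44) * 1000 / (8.314 * 298))
Keq = 12847.126

12847.126


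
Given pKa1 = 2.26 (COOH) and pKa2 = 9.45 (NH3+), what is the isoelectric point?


pI = (pKa1 + pKa2) / 2
pI = (2.26 + 9.45) / 2
pI = 5.855

5.855


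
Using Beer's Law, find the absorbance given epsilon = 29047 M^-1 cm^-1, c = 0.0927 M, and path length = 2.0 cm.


A = epsilon * c * l
A = 29047 * 0.0927 * 2.0
A = 5385.3138

5385.3138


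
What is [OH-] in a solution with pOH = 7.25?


[OH-] = 10^(-pOH)
[OH-] = 10^(-7.25)
[OH-] = 5.623e-08 M

5.623e-08 M


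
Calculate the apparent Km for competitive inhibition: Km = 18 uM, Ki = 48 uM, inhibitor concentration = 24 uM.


Km_app = Km * (1 + [I]/Ki)
Km_app = 18 * (1 + 24/48)
Km_app = 27.0 uM

27.0 uM


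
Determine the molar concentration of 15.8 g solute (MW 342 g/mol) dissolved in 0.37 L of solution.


C = (mass / MW) / volume
C = (15.8 / 342) / 0.37
C = 0.1249 M

0.1249 M


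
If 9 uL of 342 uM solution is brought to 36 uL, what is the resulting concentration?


C2 = C1 * V1 / V2
C2 = 342 * 9 / 36
C2 = 85.5 uM

85.5 uM


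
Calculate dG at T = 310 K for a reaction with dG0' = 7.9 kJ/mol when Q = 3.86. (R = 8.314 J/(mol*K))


dG = dG0' + RT * ln(Q) / 1000
dG = 7.9 + 8.314 * 310 * ln(3.86) / 1000
dG = 11.3811 kJ/mol

11.3811 kJ/mol


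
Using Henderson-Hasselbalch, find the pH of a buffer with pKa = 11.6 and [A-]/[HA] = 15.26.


pH = pKa + log10([A-]/[HA])
pH = 11.6 + log10(15.26)
pH = 12.7836

12.7836


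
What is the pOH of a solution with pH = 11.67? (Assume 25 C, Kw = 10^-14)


pOH = 14 - pH
pOH = 14 - 11.67
pOH = 2.33

2.33


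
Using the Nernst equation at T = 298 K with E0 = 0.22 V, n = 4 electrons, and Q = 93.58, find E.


E = E0 - (RT/nF) * ln(Q)
E = 0.22 - (8.314 * 298 / (4 * 96485)) * ln(93.58)
E = 0.1909 V

0.1909 V


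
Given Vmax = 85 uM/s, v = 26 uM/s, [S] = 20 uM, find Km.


Km = [S] * (Vmax - v) / v
Km = 20 * (85 - 26) / 26
Km = 45.3846 uM

45.3846 uM


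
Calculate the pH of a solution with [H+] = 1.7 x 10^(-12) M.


pH = -log10([H+])
pH = -log10(1.7 x 10^(-12))
pH = 11.7696

11.7696


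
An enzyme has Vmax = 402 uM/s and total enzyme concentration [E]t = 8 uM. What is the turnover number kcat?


kcat = Vmax / [E]t
kcat = 402 / 8
kcat = 50.25 s^-1

50.25 s^-1


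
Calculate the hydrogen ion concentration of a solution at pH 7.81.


[H+] = 10^(-pH)
[H+] = 10^(-7.81)
[H+] = 1.549e-08 M

1.549e-08 M


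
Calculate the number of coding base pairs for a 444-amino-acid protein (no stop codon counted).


Each amino acid = 1 codon = 3 bp
bp = 444 * 3 = 1332 bp

1332 bp


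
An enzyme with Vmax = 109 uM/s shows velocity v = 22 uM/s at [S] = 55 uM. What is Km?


Km = [S] * (Vmax - v) / v
Km = 55 * (109 - 22) / 22
Km = 217.5 uM

217.5 uM
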